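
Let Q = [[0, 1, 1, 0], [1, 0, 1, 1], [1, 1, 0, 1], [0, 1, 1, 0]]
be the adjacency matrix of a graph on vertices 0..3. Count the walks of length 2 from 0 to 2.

The number of length-2 walks from vertex 0 to vertex 2 is entry (0,2) of Q^2, where Q is the adjacency matrix.
Q^2 = [[2, 1, 1, 2], [1, 3, 2, 1], [1, 2, 3, 1], [2, 1, 1, 2]]

1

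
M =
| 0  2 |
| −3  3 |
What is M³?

[[−18, 6], [−9, −9]]

M² = [[−6, 6], [−9, 3]]
M³ = [[−18, 6], [−9, −9]]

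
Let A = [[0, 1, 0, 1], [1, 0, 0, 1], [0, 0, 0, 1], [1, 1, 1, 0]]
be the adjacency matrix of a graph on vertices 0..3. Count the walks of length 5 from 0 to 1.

13

The number of length-5 walks from vertex 0 to vertex 1 is entry (0,1) of A⁵, where A is the adjacency matrix.
A² = [[2, 1, 1, 1], [1, 2, 1, 1], [1, 1, 1, 0], [1, 1, 0, 3]]
A³ = [[2, 3, 1, 4], [3, 2, 1, 4], [1, 1, 0, 3], [4, 4, 3, 2]]
A⁴ = [[7, 6, 4, 6], [6, 7, 4, 6], [4, 4, 3, 2], [6, 6, 2, 11]]
A⁵ = [[12, 13, 6, 17], [13, 12, 6, 17], [6, 6, 2, 11], [17, 17, 11, 14]]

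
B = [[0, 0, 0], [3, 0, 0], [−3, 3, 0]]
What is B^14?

[[0, 0, 0], [0, 0, 0], [0, 0, 0]]

B is strictly triangular, hence nilpotent: B^3 = 0, so B^14 = 0.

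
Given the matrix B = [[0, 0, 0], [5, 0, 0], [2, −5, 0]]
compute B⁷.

[[0, 0, 0], [0, 0, 0], [0, 0, 0]]

B is strictly triangular, hence nilpotent: B³ = 0, so B⁷ = 0.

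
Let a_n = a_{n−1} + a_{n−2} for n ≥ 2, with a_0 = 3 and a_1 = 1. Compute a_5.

With companion matrix M = [[1, 1], [1, 0]], [a_n, a_{n−1}]ᵀ = M·[a_{n−1}, a_{n−2}]ᵀ, so [a_5, a_4]ᵀ = M^4·[a_1, a_0]ᵀ.
M^4 = [[5, 3], [3, 2]], giving [a_5, a_4]ᵀ = [[14], [9]].

14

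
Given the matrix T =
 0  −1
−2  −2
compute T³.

[[−4, −6], [−12, −16]]

T² = [[2, 2], [4, 6]]
T³ = [[−4, −6], [−12, −16]]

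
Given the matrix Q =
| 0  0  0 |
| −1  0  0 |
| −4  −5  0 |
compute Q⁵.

Q is strictly triangular, hence nilpotent: Q³ = 0, so Q⁵ = 0.

[[0, 0, 0], [0, 0, 0], [0, 0, 0]]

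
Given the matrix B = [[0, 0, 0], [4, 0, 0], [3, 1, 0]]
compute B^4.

[[0, 0, 0], [0, 0, 0], [0, 0, 0]]

B is strictly triangular, hence nilpotent: B^3 = 0, so B^4 = 0.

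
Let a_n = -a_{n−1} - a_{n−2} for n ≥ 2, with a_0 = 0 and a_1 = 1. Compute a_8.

-1

With companion matrix M = [[-1, -1], [1, 0]], [a_n, a_{n−1}]ᵀ = M·[a_{n−1}, a_{n−2}]ᵀ, so [a_8, a_7]ᵀ = M⁷·[a_1, a_0]ᵀ.
M⁷ = [[-1, -1], [1, 0]], giving [a_8, a_7]ᵀ = [[-1], [1]].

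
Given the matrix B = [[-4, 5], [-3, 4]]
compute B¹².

B² = I (check: tr B = 0 and det B = -1), so B¹² = I since 12 is even.

[[1, 0], [0, 1]]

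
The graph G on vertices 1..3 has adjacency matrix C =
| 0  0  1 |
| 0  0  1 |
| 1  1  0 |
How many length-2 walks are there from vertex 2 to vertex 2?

1

The number of length-2 walks from vertex 2 to vertex 2 is entry (2,2) of C², where C is the adjacency matrix.
C² = [[1, 1, 0], [1, 1, 0], [0, 0, 2]]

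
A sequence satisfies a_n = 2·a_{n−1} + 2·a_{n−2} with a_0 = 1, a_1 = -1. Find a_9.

With companion matrix M = [[2, 2], [1, 0]], [a_n, a_{n−1}]ᵀ = M·[a_{n−1}, a_{n−2}]ᵀ, so [a_9, a_8]ᵀ = M⁸·[a_1, a_0]ᵀ.
M⁸ = [[2448, 1792], [896, 656]], giving [a_9, a_8]ᵀ = [[-656], [-240]].

-656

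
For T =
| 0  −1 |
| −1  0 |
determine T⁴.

[[1, 0], [0, 1]]

T² = I (check: tr T = 0 and det T = −1), so T⁴ = I since 4 is even.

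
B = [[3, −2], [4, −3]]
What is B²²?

B² = I (check: tr B = 0 and det B = −1), so B²² = I since 22 is even.

[[1, 0], [0, 1]]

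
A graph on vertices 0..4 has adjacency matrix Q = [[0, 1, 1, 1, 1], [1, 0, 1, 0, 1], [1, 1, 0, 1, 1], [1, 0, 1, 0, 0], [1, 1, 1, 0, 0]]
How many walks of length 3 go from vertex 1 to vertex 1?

The number of length-3 walks from vertex 1 to vertex 1 is entry (1,1) of Q³, where Q is the adjacency matrix.
Q² = [[4, 2, 3, 1, 2], [2, 3, 2, 2, 2], [3, 2, 4, 1, 2], [1, 2, 1, 2, 2], [2, 2, 2, 2, 3]]
Q³ = [[8, 9, 9, 7, 9], [9, 6, 9, 4, 7], [9, 9, 8, 7, 9], [7, 4, 7, 2, 4], [9, 7, 9, 4, 6]]

6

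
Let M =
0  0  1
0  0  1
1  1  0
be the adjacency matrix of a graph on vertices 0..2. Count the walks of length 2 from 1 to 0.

1

The number of length-2 walks from vertex 1 to vertex 0 is entry (1,0) of M², where M is the adjacency matrix.
M² = [[1, 1, 0], [1, 1, 0], [0, 0, 2]]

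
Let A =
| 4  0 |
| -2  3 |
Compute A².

[[16, 0], [-14, 9]]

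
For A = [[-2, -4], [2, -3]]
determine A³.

[[48, -44], [22, 37]]

A² = [[-4, 20], [-10, 1]]
A³ = [[48, -44], [22, 37]]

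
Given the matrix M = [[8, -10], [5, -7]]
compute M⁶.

[[1394, -1330], [665, -601]]

tr M = 1 and det M = -6, so the characteristic polynomial is λ² − (1)λ + (-6) with roots -2 and 3.
Eigenvectors give P = [[1, -2], [1, -1]] with P⁻¹ = [[-1, 2], [-1, 1]], and M = P·diag(-2, 3)·P⁻¹.
Then M⁶ = P·diag(64, 729)·P⁻¹ = [[64, -1458], [64, -729]] · [[-1, 2], [-1, 1]] = [[1394, -1330], [665, -601]].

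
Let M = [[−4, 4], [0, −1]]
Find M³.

M² = [[16, −20], [0, 1]]
M³ = [[−64, 84], [0, −1]]

[[−64, 84], [0, −1]]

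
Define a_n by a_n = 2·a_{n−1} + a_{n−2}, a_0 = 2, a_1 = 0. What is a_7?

140

With companion matrix B = [[2, 1], [1, 0]], [a_n, a_{n−1}]ᵀ = B·[a_{n−1}, a_{n−2}]ᵀ, so [a_7, a_6]ᵀ = B^6·[a_1, a_0]ᵀ.
B^6 = [[169, 70], [70, 29]], giving [a_7, a_6]ᵀ = [[140], [58]].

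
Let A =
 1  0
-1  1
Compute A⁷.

A = I + N where N = [[0, 0], [-1, 0]] is strictly lower-triangular, so N² = 0.
(I + N)⁷ = I + 7·N = [[1, 0], [-7, 1]].

[[1, 0], [-7, 1]]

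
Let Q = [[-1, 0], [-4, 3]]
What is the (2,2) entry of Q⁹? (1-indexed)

19683

tr Q = 2 and det Q = -3, so the characteristic polynomial is λ² − (2)λ + (-3) with roots -1 and 3.
Eigenvectors give P = [[-1, 0], [-1, 1]] with P⁻¹ = [[-1, 0], [-1, 1]], and Q = P·diag(-1, 3)·P⁻¹.
Then Q⁹ = P·diag(-1, 19683)·P⁻¹ = [[1, 0], [1, 19683]] · [[-1, 0], [-1, 1]] = [[-1, 0], [-19684, 19683]].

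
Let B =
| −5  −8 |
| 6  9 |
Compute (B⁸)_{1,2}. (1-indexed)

tr B = 4 and det B = 3, so the characteristic polynomial is λ² − (4)λ + (3) with roots 1 and 3.
Eigenvectors give P = [[−4, −1], [3, 1]] with P⁻¹ = [[−1, −1], [3, 4]], and B = P·diag(1, 3)·P⁻¹.
Then B⁸ = P·diag(1, 6561)·P⁻¹ = [[−4, −6561], [3, 6561]] · [[−1, −1], [3, 4]] = [[−19679, −26240], [19680, 26241]].

−26240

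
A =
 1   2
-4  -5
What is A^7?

[[2185, 2186], [-4372, -4373]]

tr A = -4 and det A = 3, so the characteristic polynomial is λ² − (-4)λ + (3) with roots -3 and -1.
Eigenvectors give P = [[-1, 1], [2, -1]] with P⁻¹ = [[1, 1], [2, 1]], and A = P·diag(-3, -1)·P⁻¹.
Then A^7 = P·diag(-2187, -1)·P⁻¹ = [[2187, -1], [-4374, 1]] · [[1, 1], [2, 1]] = [[2185, 2186], [-4372, -4373]].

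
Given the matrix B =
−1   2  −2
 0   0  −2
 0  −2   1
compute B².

[[1, 2, −4], [0, 4, −2], [0, −2, 5]]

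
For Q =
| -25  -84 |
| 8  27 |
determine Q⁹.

tr Q = 2 and det Q = -3, so the characteristic polynomial is λ² − (2)λ + (-3) with roots -1 and 3.
Eigenvectors give P = [[7, -3], [-2, 1]] with P⁻¹ = [[1, 3], [2, 7]], and Q = P·diag(-1, 3)·P⁻¹.
Then Q⁹ = P·diag(-1, 19683)·P⁻¹ = [[-7, -59049], [2, 19683]] · [[1, 3], [2, 7]] = [[-118105, -413364], [39368, 137787]].

[[-118105, -413364], [39368, 137787]]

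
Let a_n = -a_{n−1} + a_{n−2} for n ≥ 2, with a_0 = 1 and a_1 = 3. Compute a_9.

81

With companion matrix B = [[-1, 1], [1, 0]], [a_n, a_{n−1}]ᵀ = B·[a_{n−1}, a_{n−2}]ᵀ, so [a_9, a_8]ᵀ = B⁸·[a_1, a_0]ᵀ.
B⁸ = [[34, -21], [-21, 13]], giving [a_9, a_8]ᵀ = [[81], [-50]].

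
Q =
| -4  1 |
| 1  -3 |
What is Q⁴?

[[338, -189], [-189, 149]]

Q² = [[17, -7], [-7, 10]]
Q³ = [[-75, 38], [38, -37]]
Q⁴ = [[338, -189], [-189, 149]]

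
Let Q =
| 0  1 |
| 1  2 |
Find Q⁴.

Q² = [[1, 2], [2, 5]]
Q³ = [[2, 5], [5, 12]]
Q⁴ = [[5, 12], [12, 29]]

[[5, 12], [12, 29]]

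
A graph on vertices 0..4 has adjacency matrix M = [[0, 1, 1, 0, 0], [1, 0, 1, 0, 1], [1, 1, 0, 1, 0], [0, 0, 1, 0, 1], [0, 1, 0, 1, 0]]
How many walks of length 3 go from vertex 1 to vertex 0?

The number of length-3 walks from vertex 1 to vertex 0 is entry (1,0) of M³, where M is the adjacency matrix.
M² = [[2, 1, 1, 1, 1], [1, 3, 1, 2, 0], [1, 1, 3, 0, 2], [1, 2, 0, 2, 0], [1, 0, 2, 0, 2]]
M³ = [[2, 4, 4, 2, 2], [4, 2, 6, 1, 5], [4, 6, 2, 5, 1], [2, 1, 5, 0, 4], [2, 5, 1, 4, 0]]

4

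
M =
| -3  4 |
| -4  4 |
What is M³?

[[5, -12], [12, -16]]

M² = [[-7, 4], [-4, 0]]
M³ = [[5, -12], [12, -16]]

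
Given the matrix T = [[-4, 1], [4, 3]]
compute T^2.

[[20, -1], [-4, 13]]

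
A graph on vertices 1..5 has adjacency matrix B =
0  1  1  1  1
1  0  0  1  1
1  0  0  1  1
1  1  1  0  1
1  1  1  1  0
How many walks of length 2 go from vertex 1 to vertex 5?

The number of length-2 walks from vertex 1 to vertex 5 is entry (1,5) of B², where B is the adjacency matrix.
B² = [[4, 2, 2, 3, 3], [2, 3, 3, 2, 2], [2, 3, 3, 2, 2], [3, 2, 2, 4, 3], [3, 2, 2, 3, 4]]

3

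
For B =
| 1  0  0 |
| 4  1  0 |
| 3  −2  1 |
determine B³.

[[1, 0, 0], [12, 1, 0], [−15, −6, 1]]

B = I + N where N = [[0, 0, 0], [4, 0, 0], [3, −2, 0]] is strictly lower-triangular, so N³ = 0.
(I + N)³ = I + 3·N + 3·N² = [[1, 0, 0], [12, 1, 0], [−15, −6, 1]].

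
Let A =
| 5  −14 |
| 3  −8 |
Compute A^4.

tr A = −3 and det A = 2, so the characteristic polynomial is λ² − (−3)λ + (2) with roots −1 and −2.
Eigenvectors give P = [[7, 2], [3, 1]] with P⁻¹ = [[1, −2], [−3, 7]], and A = P·diag(−1, −2)·P⁻¹.
Then A^4 = P·diag(1, 16)·P⁻¹ = [[7, 32], [3, 16]] · [[1, −2], [−3, 7]] = [[−89, 210], [−45, 106]].

[[−89, 210], [−45, 106]]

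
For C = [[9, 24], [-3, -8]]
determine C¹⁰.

[[9, 24], [-3, -8]]

C² = C (a projection; rank 1, trace 1), so C¹⁰ = C.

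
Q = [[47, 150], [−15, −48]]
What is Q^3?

[[323, 1050], [−105, −342]]

tr Q = −1 and det Q = −6, so the characteristic polynomial is λ² − (−1)λ + (−6) with roots −3 and 2.
Eigenvectors give P = [[−3, −10], [1, 3]] with P⁻¹ = [[3, 10], [−1, −3]], and Q = P·diag(−3, 2)·P⁻¹.
Then Q^3 = P·diag(−27, 8)·P⁻¹ = [[81, −80], [−27, 24]] · [[3, 10], [−1, −3]] = [[323, 1050], [−105, −342]].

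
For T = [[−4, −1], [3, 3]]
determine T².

[[13, 1], [−3, 6]]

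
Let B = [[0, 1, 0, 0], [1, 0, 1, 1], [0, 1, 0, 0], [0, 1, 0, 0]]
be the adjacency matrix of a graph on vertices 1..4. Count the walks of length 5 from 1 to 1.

0

The number of length-5 walks from vertex 1 to vertex 1 is entry (1,1) of B⁵, where B is the adjacency matrix.
B² = [[1, 0, 1, 1], [0, 3, 0, 0], [1, 0, 1, 1], [1, 0, 1, 1]]
B³ = [[0, 3, 0, 0], [3, 0, 3, 3], [0, 3, 0, 0], [0, 3, 0, 0]]
B⁴ = [[3, 0, 3, 3], [0, 9, 0, 0], [3, 0, 3, 3], [3, 0, 3, 3]]
B⁵ = [[0, 9, 0, 0], [9, 0, 9, 9], [0, 9, 0, 0], [0, 9, 0, 0]]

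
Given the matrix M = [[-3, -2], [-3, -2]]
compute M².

[[15, 10], [15, 10]]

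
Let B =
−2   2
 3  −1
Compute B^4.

[[154, −102], [−153, 103]]

B^2 = [[10, −6], [−9, 7]]
B^3 = [[−38, 26], [39, −25]]
B^4 = [[154, −102], [−153, 103]]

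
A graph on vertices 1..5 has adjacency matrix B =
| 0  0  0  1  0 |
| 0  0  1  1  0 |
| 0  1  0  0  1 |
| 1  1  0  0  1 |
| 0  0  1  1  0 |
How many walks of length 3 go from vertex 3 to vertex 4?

0

The number of length-3 walks from vertex 3 to vertex 4 is entry (3,4) of B³, where B is the adjacency matrix.
B² = [[1, 1, 0, 0, 1], [1, 2, 0, 0, 2], [0, 0, 2, 2, 0], [0, 0, 2, 3, 0], [1, 2, 0, 0, 2]]
B³ = [[0, 0, 2, 3, 0], [0, 0, 4, 5, 0], [2, 4, 0, 0, 4], [3, 5, 0, 0, 5], [0, 0, 4, 5, 0]]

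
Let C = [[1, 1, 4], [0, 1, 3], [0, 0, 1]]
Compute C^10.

[[1, 10, 175], [0, 1, 30], [0, 0, 1]]

C = I + N where N = [[0, 1, 4], [0, 0, 3], [0, 0, 0]] is strictly upper-triangular, so N^3 = 0.
(I + N)^10 = I + 10·N + 45·N^2 = [[1, 10, 175], [0, 1, 30], [0, 0, 1]].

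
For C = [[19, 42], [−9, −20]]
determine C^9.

tr C = −1 and det C = −2, so the characteristic polynomial is λ² − (−1)λ + (−2) with roots 1 and −2.
Eigenvectors give P = [[7, −2], [−3, 1]] with P⁻¹ = [[1, 2], [3, 7]], and C = P·diag(1, −2)·P⁻¹.
Then C^9 = P·diag(1, −512)·P⁻¹ = [[7, 1024], [−3, −512]] · [[1, 2], [3, 7]] = [[3079, 7182], [−1539, −3590]].

[[3079, 7182], [−1539, −3590]]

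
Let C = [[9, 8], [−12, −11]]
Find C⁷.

tr C = −2 and det C = −3, so the characteristic polynomial is λ² − (−2)λ + (−3) with roots −3 and 1.
Eigenvectors give P = [[2, −1], [−3, 1]] with P⁻¹ = [[−1, −1], [−3, −2]], and C = P·diag(−3, 1)·P⁻¹.
Then C⁷ = P·diag(−2187, 1)·P⁻¹ = [[−4374, −1], [6561, 1]] · [[−1, −1], [−3, −2]] = [[4377, 4376], [−6564, −6563]].

[[4377, 4376], [−6564, −6563]]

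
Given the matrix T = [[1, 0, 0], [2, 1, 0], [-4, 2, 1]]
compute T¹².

T = I + N where N = [[0, 0, 0], [2, 0, 0], [-4, 2, 0]] is strictly lower-triangular, so N³ = 0.
(I + N)¹² = I + 12·N + 66·N² = [[1, 0, 0], [24, 1, 0], [216, 24, 1]].

[[1, 0, 0], [24, 1, 0], [216, 24, 1]]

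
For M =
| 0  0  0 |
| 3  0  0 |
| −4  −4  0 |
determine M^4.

M is strictly triangular, hence nilpotent: M^3 = 0, so M^4 = 0.

[[0, 0, 0], [0, 0, 0], [0, 0, 0]]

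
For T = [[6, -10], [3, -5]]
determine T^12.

[[6, -10], [3, -5]]

T² = T (a projection; rank 1, trace 1), so T^12 = T.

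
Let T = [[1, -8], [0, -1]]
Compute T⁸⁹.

[[1, -8], [0, -1]]

T² = I (check: tr T = 0 and det T = -1), so T⁸⁹ = T since 89 is odd.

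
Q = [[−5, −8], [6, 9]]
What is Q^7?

tr Q = 4 and det Q = 3, so the characteristic polynomial is λ² − (4)λ + (3) with roots 3 and 1.
Eigenvectors give P = [[−1, −4], [1, 3]] with P⁻¹ = [[3, 4], [−1, −1]], and Q = P·diag(3, 1)·P⁻¹.
Then Q^7 = P·diag(2187, 1)·P⁻¹ = [[−2187, −4], [2187, 3]] · [[3, 4], [−1, −1]] = [[−6557, −8744], [6558, 8745]].

[[−6557, −8744], [6558, 8745]]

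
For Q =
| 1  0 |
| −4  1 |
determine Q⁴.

Q = I + N where N = [[0, 0], [−4, 0]] is strictly lower-triangular, so N² = 0.
(I + N)⁴ = I + 4·N = [[1, 0], [−16, 1]].

[[1, 0], [−16, 1]]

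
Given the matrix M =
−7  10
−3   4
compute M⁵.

tr M = −3 and det M = 2, so the characteristic polynomial is λ² − (−3)λ + (2) with roots −1 and −2.
Eigenvectors give P = [[−5, 2], [−3, 1]] with P⁻¹ = [[1, −2], [3, −5]], and M = P·diag(−1, −2)·P⁻¹.
Then M⁵ = P·diag(−1, −32)·P⁻¹ = [[5, −64], [3, −32]] · [[1, −2], [3, −5]] = [[−187, 310], [−93, 154]].

[[−187, 310], [−93, 154]]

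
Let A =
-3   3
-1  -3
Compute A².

[[6, -18], [6, 6]]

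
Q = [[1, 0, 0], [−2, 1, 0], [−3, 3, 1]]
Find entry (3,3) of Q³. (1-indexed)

1

Q = I + N where N = [[0, 0, 0], [−2, 0, 0], [−3, 3, 0]] is strictly lower-triangular, so N³ = 0.
(I + N)³ = I + 3·N + 3·N² = [[1, 0, 0], [−6, 1, 0], [−27, 9, 1]].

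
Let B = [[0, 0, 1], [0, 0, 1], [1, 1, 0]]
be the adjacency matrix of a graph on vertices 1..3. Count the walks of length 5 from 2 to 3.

4

The number of length-5 walks from vertex 2 to vertex 3 is entry (2,3) of B^5, where B is the adjacency matrix.
B^2 = [[1, 1, 0], [1, 1, 0], [0, 0, 2]]
B^3 = [[0, 0, 2], [0, 0, 2], [2, 2, 0]]
B^4 = [[2, 2, 0], [2, 2, 0], [0, 0, 4]]
B^5 = [[0, 0, 4], [0, 0, 4], [4, 4, 0]]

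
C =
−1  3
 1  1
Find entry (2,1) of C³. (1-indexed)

4

C² = [[4, 0], [0, 4]]
C³ = [[−4, 12], [4, 4]]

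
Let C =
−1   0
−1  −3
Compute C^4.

[[1, 0], [40, 81]]

C^2 = [[1, 0], [4, 9]]
C^3 = [[−1, 0], [−13, −27]]
C^4 = [[1, 0], [40, 81]]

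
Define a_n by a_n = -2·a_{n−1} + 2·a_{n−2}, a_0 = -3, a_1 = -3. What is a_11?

With companion matrix B = [[-2, 2], [1, 0]], [a_n, a_{n−1}]ᵀ = B·[a_{n−1}, a_{n−2}]ᵀ, so [a_11, a_10]ᵀ = B¹⁰·[a_1, a_0]ᵀ.
B¹⁰ = [[18272, -13376], [-6688, 4896]], giving [a_11, a_10]ᵀ = [[-14688], [5376]].

-14688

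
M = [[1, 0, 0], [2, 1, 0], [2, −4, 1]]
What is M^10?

[[1, 0, 0], [20, 1, 0], [−340, −40, 1]]

M = I + N where N = [[0, 0, 0], [2, 0, 0], [2, −4, 0]] is strictly lower-triangular, so N^3 = 0.
(I + N)^10 = I + 10·N + 45·N^2 = [[1, 0, 0], [20, 1, 0], [−340, −40, 1]].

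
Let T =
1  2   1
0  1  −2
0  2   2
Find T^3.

[[1, 6, −13], [0, −15, −6], [0, 6, −12]]

T^2 = [[1, 6, −1], [0, −3, −6], [0, 6, 0]]
T^3 = [[1, 6, −13], [0, −15, −6], [0, 6, −12]]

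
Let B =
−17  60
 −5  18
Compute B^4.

[[−179, 780], [−65, 276]]

tr B = 1 and det B = −6, so the characteristic polynomial is λ² − (1)λ + (−6) with roots 3 and −2.
Eigenvectors give P = [[3, 4], [1, 1]] with P⁻¹ = [[−1, 4], [1, −3]], and B = P·diag(3, −2)·P⁻¹.
Then B^4 = P·diag(81, 16)·P⁻¹ = [[243, 64], [81, 16]] · [[−1, 4], [1, −3]] = [[−179, 780], [−65, 276]].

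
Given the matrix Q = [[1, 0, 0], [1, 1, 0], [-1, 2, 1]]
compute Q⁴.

[[1, 0, 0], [4, 1, 0], [8, 8, 1]]

Q = I + N where N = [[0, 0, 0], [1, 0, 0], [-1, 2, 0]] is strictly lower-triangular, so N³ = 0.
(I + N)⁴ = I + 4·N + 6·N² = [[1, 0, 0], [4, 1, 0], [8, 8, 1]].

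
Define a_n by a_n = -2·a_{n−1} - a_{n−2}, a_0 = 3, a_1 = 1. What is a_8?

-29

With companion matrix A = [[-2, -1], [1, 0]], [a_n, a_{n−1}]ᵀ = A·[a_{n−1}, a_{n−2}]ᵀ, so [a_8, a_7]ᵀ = A⁷·[a_1, a_0]ᵀ.
A⁷ = [[-8, -7], [7, 6]], giving [a_8, a_7]ᵀ = [[-29], [25]].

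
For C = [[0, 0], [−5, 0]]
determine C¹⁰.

[[0, 0], [0, 0]]

C is strictly triangular, hence nilpotent: C² = 0, so C¹⁰ = 0.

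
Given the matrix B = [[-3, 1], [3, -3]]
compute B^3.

[[-54, 30], [90, -54]]

B^2 = [[12, -6], [-18, 12]]
B^3 = [[-54, 30], [90, -54]]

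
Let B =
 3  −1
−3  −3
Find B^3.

[[36, −12], [−36, −36]]

B^2 = [[12, 0], [0, 12]]
B^3 = [[36, −12], [−36, −36]]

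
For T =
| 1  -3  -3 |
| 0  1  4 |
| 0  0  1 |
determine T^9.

T = I + N where N = [[0, -3, -3], [0, 0, 4], [0, 0, 0]] is strictly upper-triangular, so N^3 = 0.
(I + N)^9 = I + 9·N + 36·N^2 = [[1, -27, -459], [0, 1, 36], [0, 0, 1]].

[[1, -27, -459], [0, 1, 36], [0, 0, 1]]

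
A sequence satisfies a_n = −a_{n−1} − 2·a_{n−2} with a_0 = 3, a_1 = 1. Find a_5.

With companion matrix T = [[−1, −2], [1, 0]], [a_n, a_{n−1}]ᵀ = T·[a_{n−1}, a_{n−2}]ᵀ, so [a_5, a_4]ᵀ = T⁴·[a_1, a_0]ᵀ.
T⁴ = [[−1, −6], [3, 2]], giving [a_5, a_4]ᵀ = [[−19], [9]].

−19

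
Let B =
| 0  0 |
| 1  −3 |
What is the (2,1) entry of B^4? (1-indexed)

−27

B^2 = [[0, 0], [−3, 9]]
B^3 = [[0, 0], [9, −27]]
B^4 = [[0, 0], [−27, 81]]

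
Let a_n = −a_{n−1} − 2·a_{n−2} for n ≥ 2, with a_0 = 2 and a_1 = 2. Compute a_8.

With companion matrix C = [[−1, −2], [1, 0]], [a_n, a_{n−1}]ᵀ = C·[a_{n−1}, a_{n−2}]ᵀ, so [a_8, a_7]ᵀ = C^7·[a_1, a_0]ᵀ.
C^7 = [[3, −14], [7, 10]], giving [a_8, a_7]ᵀ = [[−22], [34]].

−22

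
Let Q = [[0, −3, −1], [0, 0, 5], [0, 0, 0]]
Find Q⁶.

[[0, 0, 0], [0, 0, 0], [0, 0, 0]]

Q is strictly triangular, hence nilpotent: Q³ = 0, so Q⁶ = 0.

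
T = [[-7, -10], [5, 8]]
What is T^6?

tr T = 1 and det T = -6, so the characteristic polynomial is λ² − (1)λ + (-6) with roots -2 and 3.
Eigenvectors give P = [[2, -1], [-1, 1]] with P⁻¹ = [[1, 1], [1, 2]], and T = P·diag(-2, 3)·P⁻¹.
Then T^6 = P·diag(64, 729)·P⁻¹ = [[128, -729], [-64, 729]] · [[1, 1], [1, 2]] = [[-601, -1330], [665, 1394]].

[[-601, -1330], [665, 1394]]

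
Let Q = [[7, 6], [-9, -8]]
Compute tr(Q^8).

tr Q = -1 and det Q = -2, so the characteristic polynomial is λ² − (-1)λ + (-2) with roots -2 and 1.
Eigenvectors give P = [[-2, -1], [3, 1]] with P⁻¹ = [[1, 1], [-3, -2]], and Q = P·diag(-2, 1)·P⁻¹.
Then Q^8 = P·diag(256, 1)·P⁻¹ = [[-512, -1], [768, 1]] · [[1, 1], [-3, -2]] = [[-509, -510], [765, 766]].

257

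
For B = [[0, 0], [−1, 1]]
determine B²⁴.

[[0, 0], [−1, 1]]

B² = B (a projection; rank 1, trace 1), so B²⁴ = B.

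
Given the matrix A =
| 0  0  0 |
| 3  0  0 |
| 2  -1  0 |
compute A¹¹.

[[0, 0, 0], [0, 0, 0], [0, 0, 0]]

A is strictly triangular, hence nilpotent: A³ = 0, so A¹¹ = 0.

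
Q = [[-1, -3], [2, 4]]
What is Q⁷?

[[-253, -381], [254, 382]]

tr Q = 3 and det Q = 2, so the characteristic polynomial is λ² − (3)λ + (2) with roots 1 and 2.
Eigenvectors give P = [[3, 1], [-2, -1]] with P⁻¹ = [[1, 1], [-2, -3]], and Q = P·diag(1, 2)·P⁻¹.
Then Q⁷ = P·diag(1, 128)·P⁻¹ = [[3, 128], [-2, -128]] · [[1, 1], [-2, -3]] = [[-253, -381], [254, 382]].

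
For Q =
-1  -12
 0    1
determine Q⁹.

Q² = I (check: tr Q = 0 and det Q = -1), so Q⁹ = Q since 9 is odd.

[[-1, -12], [0, 1]]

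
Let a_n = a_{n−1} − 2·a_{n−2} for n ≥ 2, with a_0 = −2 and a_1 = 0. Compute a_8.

28

With companion matrix C = [[1, −2], [1, 0]], [a_n, a_{n−1}]ᵀ = C·[a_{n−1}, a_{n−2}]ᵀ, so [a_8, a_7]ᵀ = C⁷·[a_1, a_0]ᵀ.
C⁷ = [[−3, −14], [7, −10]], giving [a_8, a_7]ᵀ = [[28], [20]].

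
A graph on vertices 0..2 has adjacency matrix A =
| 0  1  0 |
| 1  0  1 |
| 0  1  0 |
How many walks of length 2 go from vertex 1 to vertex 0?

The number of length-2 walks from vertex 1 to vertex 0 is entry (1,0) of A^2, where A is the adjacency matrix.
A^2 = [[1, 0, 1], [0, 2, 0], [1, 0, 1]]

0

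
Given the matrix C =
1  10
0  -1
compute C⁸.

C² = I (check: tr C = 0 and det C = -1), so C⁸ = I since 8 is even.

[[1, 0], [0, 1]]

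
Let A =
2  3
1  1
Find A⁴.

[[76, 99], [33, 43]]

A² = [[7, 9], [3, 4]]
A³ = [[23, 30], [10, 13]]
A⁴ = [[76, 99], [33, 43]]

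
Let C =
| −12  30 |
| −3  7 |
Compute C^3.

[[−198, 570], [−57, 163]]

tr C = −5 and det C = 6, so the characteristic polynomial is λ² − (−5)λ + (6) with roots −2 and −3.
Eigenvectors give P = [[−3, 10], [−1, 3]] with P⁻¹ = [[3, −10], [1, −3]], and C = P·diag(−2, −3)·P⁻¹.
Then C^3 = P·diag(−8, −27)·P⁻¹ = [[24, −270], [8, −81]] · [[3, −10], [1, −3]] = [[−198, 570], [−57, 163]].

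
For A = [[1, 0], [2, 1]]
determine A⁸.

A = I + N where N = [[0, 0], [2, 0]] is strictly lower-triangular, so N² = 0.
(I + N)⁸ = I + 8·N = [[1, 0], [16, 1]].

[[1, 0], [16, 1]]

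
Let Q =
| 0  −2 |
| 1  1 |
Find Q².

[[−2, −2], [1, −1]]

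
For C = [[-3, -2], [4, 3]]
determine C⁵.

C² = I (check: tr C = 0 and det C = -1), so C⁵ = C since 5 is odd.

[[-3, -2], [4, 3]]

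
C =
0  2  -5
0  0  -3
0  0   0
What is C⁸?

[[0, 0, 0], [0, 0, 0], [0, 0, 0]]

C is strictly triangular, hence nilpotent: C³ = 0, so C⁸ = 0.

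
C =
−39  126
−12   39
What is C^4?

tr C = 0 and det C = −9, so the characteristic polynomial is λ² − (0)λ + (−9) with roots 3 and −3.
Eigenvectors give P = [[3, 7], [1, 2]] with P⁻¹ = [[−2, 7], [1, −3]], and C = P·diag(3, −3)·P⁻¹.
Then C^4 = P·diag(81, 81)·P⁻¹ = [[243, 567], [81, 162]] · [[−2, 7], [1, −3]] = [[81, 0], [0, 81]].

[[81, 0], [0, 81]]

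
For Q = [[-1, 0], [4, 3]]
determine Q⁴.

[[1, 0], [80, 81]]

tr Q = 2 and det Q = -3, so the characteristic polynomial is λ² − (2)λ + (-3) with roots 3 and -1.
Eigenvectors give P = [[0, -1], [1, 1]] with P⁻¹ = [[1, 1], [-1, 0]], and Q = P·diag(3, -1)·P⁻¹.
Then Q⁴ = P·diag(81, 1)·P⁻¹ = [[0, -1], [81, 1]] · [[1, 1], [-1, 0]] = [[1, 0], [80, 81]].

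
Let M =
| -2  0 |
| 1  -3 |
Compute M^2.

[[4, 0], [-5, 9]]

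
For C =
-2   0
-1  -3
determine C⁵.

tr C = -5 and det C = 6, so the characteristic polynomial is λ² − (-5)λ + (6) with roots -2 and -3.
Eigenvectors give P = [[-1, 0], [1, 1]] with P⁻¹ = [[-1, 0], [1, 1]], and C = P·diag(-2, -3)·P⁻¹.
Then C⁵ = P·diag(-32, -243)·P⁻¹ = [[32, 0], [-32, -243]] · [[-1, 0], [1, 1]] = [[-32, 0], [-211, -243]].

[[-32, 0], [-211, -243]]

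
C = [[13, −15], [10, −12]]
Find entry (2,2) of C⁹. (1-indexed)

−40902

tr C = 1 and det C = −6, so the characteristic polynomial is λ² − (1)λ + (−6) with roots 3 and −2.
Eigenvectors give P = [[3, 1], [2, 1]] with P⁻¹ = [[1, −1], [−2, 3]], and C = P·diag(3, −2)·P⁻¹.
Then C⁹ = P·diag(19683, −512)·P⁻¹ = [[59049, −512], [39366, −512]] · [[1, −1], [−2, 3]] = [[60073, −60585], [40390, −40902]].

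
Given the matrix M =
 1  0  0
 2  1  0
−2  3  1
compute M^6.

M = I + N where N = [[0, 0, 0], [2, 0, 0], [−2, 3, 0]] is strictly lower-triangular, so N^3 = 0.
(I + N)^6 = I + 6·N + 15·N^2 = [[1, 0, 0], [12, 1, 0], [78, 18, 1]].

[[1, 0, 0], [12, 1, 0], [78, 18, 1]]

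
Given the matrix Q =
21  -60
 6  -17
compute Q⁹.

tr Q = 4 and det Q = 3, so the characteristic polynomial is λ² − (4)λ + (3) with roots 3 and 1.
Eigenvectors give P = [[10, 3], [3, 1]] with P⁻¹ = [[1, -3], [-3, 10]], and Q = P·diag(3, 1)·P⁻¹.
Then Q⁹ = P·diag(19683, 1)·P⁻¹ = [[196830, 3], [59049, 1]] · [[1, -3], [-3, 10]] = [[196821, -590460], [59046, -177137]].

[[196821, -590460], [59046, -177137]]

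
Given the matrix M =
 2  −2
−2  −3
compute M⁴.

[[68, 42], [42, 173]]

M² = [[8, 2], [2, 13]]
M³ = [[12, −22], [−22, −43]]
M⁴ = [[68, 42], [42, 173]]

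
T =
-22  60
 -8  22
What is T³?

[[-88, 240], [-32, 88]]

tr T = 0 and det T = -4, so the characteristic polynomial is λ² − (0)λ + (-4) with roots -2 and 2.
Eigenvectors give P = [[-3, -5], [-1, -2]] with P⁻¹ = [[-2, 5], [1, -3]], and T = P·diag(-2, 2)·P⁻¹.
Then T³ = P·diag(-8, 8)·P⁻¹ = [[24, -40], [8, -16]] · [[-2, 5], [1, -3]] = [[-88, 240], [-32, 88]].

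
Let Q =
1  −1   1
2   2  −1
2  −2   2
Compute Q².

[[1, −5, 4], [4, 4, −2], [2, −10, 8]]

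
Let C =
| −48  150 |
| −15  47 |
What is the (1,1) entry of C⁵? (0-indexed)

tr C = −1 and det C = −6, so the characteristic polynomial is λ² − (−1)λ + (−6) with roots 2 and −3.
Eigenvectors give P = [[3, 10], [1, 3]] with P⁻¹ = [[−3, 10], [1, −3]], and C = P·diag(2, −3)·P⁻¹.
Then C⁵ = P·diag(32, −243)·P⁻¹ = [[96, −2430], [32, −729]] · [[−3, 10], [1, −3]] = [[−2718, 8250], [−825, 2507]].

2507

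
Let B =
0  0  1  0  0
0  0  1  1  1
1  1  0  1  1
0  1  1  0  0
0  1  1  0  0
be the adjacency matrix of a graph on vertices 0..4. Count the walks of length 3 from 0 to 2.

4

The number of length-3 walks from vertex 0 to vertex 2 is entry (0,2) of B³, where B is the adjacency matrix.
B² = [[1, 1, 0, 1, 1], [1, 3, 2, 1, 1], [0, 2, 4, 1, 1], [1, 1, 1, 2, 2], [1, 1, 1, 2, 2]]
B³ = [[0, 2, 4, 1, 1], [2, 4, 6, 5, 5], [4, 6, 4, 6, 6], [1, 5, 6, 2, 2], [1, 5, 6, 2, 2]]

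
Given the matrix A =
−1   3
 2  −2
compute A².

[[7, −9], [−6, 10]]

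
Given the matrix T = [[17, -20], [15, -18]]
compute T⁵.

[[857, -1100], [825, -1068]]

tr T = -1 and det T = -6, so the characteristic polynomial is λ² − (-1)λ + (-6) with roots -3 and 2.
Eigenvectors give P = [[1, 4], [1, 3]] with P⁻¹ = [[-3, 4], [1, -1]], and T = P·diag(-3, 2)·P⁻¹.
Then T⁵ = P·diag(-243, 32)·P⁻¹ = [[-243, 128], [-243, 96]] · [[-3, 4], [1, -1]] = [[857, -1100], [825, -1068]].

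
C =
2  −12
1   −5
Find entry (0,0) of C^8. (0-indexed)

tr C = −3 and det C = 2, so the characteristic polynomial is λ² − (−3)λ + (2) with roots −2 and −1.
Eigenvectors give P = [[−3, −4], [−1, −1]] with P⁻¹ = [[1, −4], [−1, 3]], and C = P·diag(−2, −1)·P⁻¹.
Then C^8 = P·diag(256, 1)·P⁻¹ = [[−768, −4], [−256, −1]] · [[1, −4], [−1, 3]] = [[−764, 3060], [−255, 1021]].

−764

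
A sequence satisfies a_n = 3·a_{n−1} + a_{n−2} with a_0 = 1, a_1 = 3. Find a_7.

With companion matrix A = [[3, 1], [1, 0]], [a_n, a_{n−1}]ᵀ = A·[a_{n−1}, a_{n−2}]ᵀ, so [a_7, a_6]ᵀ = A⁶·[a_1, a_0]ᵀ.
A⁶ = [[1189, 360], [360, 109]], giving [a_7, a_6]ᵀ = [[3927], [1189]].

3927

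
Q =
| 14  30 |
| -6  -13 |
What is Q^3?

[[44, 90], [-18, -37]]

tr Q = 1 and det Q = -2, so the characteristic polynomial is λ² − (1)λ + (-2) with roots -1 and 2.
Eigenvectors give P = [[2, 5], [-1, -2]] with P⁻¹ = [[-2, -5], [1, 2]], and Q = P·diag(-1, 2)·P⁻¹.
Then Q^3 = P·diag(-1, 8)·P⁻¹ = [[-2, 40], [1, -16]] · [[-2, -5], [1, 2]] = [[44, 90], [-18, -37]].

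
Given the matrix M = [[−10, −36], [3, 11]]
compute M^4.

tr M = 1 and det M = −2, so the characteristic polynomial is λ² − (1)λ + (−2) with roots 2 and −1.
Eigenvectors give P = [[3, 4], [−1, −1]] with P⁻¹ = [[−1, −4], [1, 3]], and M = P·diag(2, −1)·P⁻¹.
Then M^4 = P·diag(16, 1)·P⁻¹ = [[48, 4], [−16, −1]] · [[−1, −4], [1, 3]] = [[−44, −180], [15, 61]].

[[−44, −180], [15, 61]]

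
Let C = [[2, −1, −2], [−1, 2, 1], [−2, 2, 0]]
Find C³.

[[36, −35, −26], [−27, 28, 19], [−30, 30, 18]]

C² = [[9, −8, −5], [−6, 7, 4], [−6, 6, 6]]
C³ = [[36, −35, −26], [−27, 28, 19], [−30, 30, 18]]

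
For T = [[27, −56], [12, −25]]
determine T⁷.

tr T = 2 and det T = −3, so the characteristic polynomial is λ² − (2)λ + (−3) with roots −1 and 3.
Eigenvectors give P = [[−2, 7], [−1, 3]] with P⁻¹ = [[3, −7], [1, −2]], and T = P·diag(−1, 3)·P⁻¹.
Then T⁷ = P·diag(−1, 2187)·P⁻¹ = [[2, 15309], [1, 6561]] · [[3, −7], [1, −2]] = [[15315, −30632], [6564, −13129]].

[[15315, −30632], [6564, −13129]]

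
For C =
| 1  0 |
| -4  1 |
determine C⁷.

[[1, 0], [-28, 1]]

C = I + N where N = [[0, 0], [-4, 0]] is strictly lower-triangular, so N² = 0.
(I + N)⁷ = I + 7·N = [[1, 0], [-28, 1]].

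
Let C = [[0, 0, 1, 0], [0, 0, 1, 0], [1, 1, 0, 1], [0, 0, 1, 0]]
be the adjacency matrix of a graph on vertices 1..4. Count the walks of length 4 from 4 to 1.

The number of length-4 walks from vertex 4 to vertex 1 is entry (4,1) of C⁴, where C is the adjacency matrix.
C² = [[1, 1, 0, 1], [1, 1, 0, 1], [0, 0, 3, 0], [1, 1, 0, 1]]
C³ = [[0, 0, 3, 0], [0, 0, 3, 0], [3, 3, 0, 3], [0, 0, 3, 0]]
C⁴ = [[3, 3, 0, 3], [3, 3, 0, 3], [0, 0, 9, 0], [3, 3, 0, 3]]

3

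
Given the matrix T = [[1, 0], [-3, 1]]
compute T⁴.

[[1, 0], [-12, 1]]

T = I + N where N = [[0, 0], [-3, 0]] is strictly lower-triangular, so N² = 0.
(I + N)⁴ = I + 4·N = [[1, 0], [-12, 1]].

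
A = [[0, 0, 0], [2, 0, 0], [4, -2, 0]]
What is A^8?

A is strictly triangular, hence nilpotent: A^3 = 0, so A^8 = 0.

[[0, 0, 0], [0, 0, 0], [0, 0, 0]]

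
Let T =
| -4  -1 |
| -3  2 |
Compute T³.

[[-82, -15], [-45, 8]]

T² = [[19, 2], [6, 7]]
T³ = [[-82, -15], [-45, 8]]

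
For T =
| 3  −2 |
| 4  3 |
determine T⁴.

[[−287, −24], [48, −287]]

T² = [[1, −12], [24, 1]]
T³ = [[−45, −38], [76, −45]]
T⁴ = [[−287, −24], [48, −287]]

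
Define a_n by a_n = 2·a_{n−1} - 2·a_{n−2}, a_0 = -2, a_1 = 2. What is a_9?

32

With companion matrix C = [[2, -2], [1, 0]], [a_n, a_{n−1}]ᵀ = C·[a_{n−1}, a_{n−2}]ᵀ, so [a_9, a_8]ᵀ = C⁸·[a_1, a_0]ᵀ.
C⁸ = [[16, 0], [0, 16]], giving [a_9, a_8]ᵀ = [[32], [-32]].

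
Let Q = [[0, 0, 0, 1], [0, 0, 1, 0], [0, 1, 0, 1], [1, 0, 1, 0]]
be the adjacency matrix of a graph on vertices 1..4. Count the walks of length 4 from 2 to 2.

2

The number of length-4 walks from vertex 2 to vertex 2 is entry (2,2) of Q^4, where Q is the adjacency matrix.
Q^2 = [[1, 0, 1, 0], [0, 1, 0, 1], [1, 0, 2, 0], [0, 1, 0, 2]]
Q^3 = [[0, 1, 0, 2], [1, 0, 2, 0], [0, 2, 0, 3], [2, 0, 3, 0]]
Q^4 = [[2, 0, 3, 0], [0, 2, 0, 3], [3, 0, 5, 0], [0, 3, 0, 5]]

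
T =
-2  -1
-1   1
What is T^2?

[[5, 1], [1, 2]]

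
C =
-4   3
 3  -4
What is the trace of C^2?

50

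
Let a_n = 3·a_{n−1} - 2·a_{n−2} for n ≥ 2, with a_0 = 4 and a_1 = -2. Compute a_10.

-6134

With companion matrix Q = [[3, -2], [1, 0]], [a_n, a_{n−1}]ᵀ = Q·[a_{n−1}, a_{n−2}]ᵀ, so [a_10, a_9]ᵀ = Q⁹·[a_1, a_0]ᵀ.
Q⁹ = [[1023, -1022], [511, -510]], giving [a_10, a_9]ᵀ = [[-6134], [-3062]].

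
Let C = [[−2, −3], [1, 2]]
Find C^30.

C² = I (check: tr C = 0 and det C = −1), so C^30 = I since 30 is even.

[[1, 0], [0, 1]]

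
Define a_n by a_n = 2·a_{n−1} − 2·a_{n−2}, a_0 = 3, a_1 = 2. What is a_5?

−8

With companion matrix B = [[2, −2], [1, 0]], [a_n, a_{n−1}]ᵀ = B·[a_{n−1}, a_{n−2}]ᵀ, so [a_5, a_4]ᵀ = B^4·[a_1, a_0]ᵀ.
B^4 = [[−4, 0], [0, −4]], giving [a_5, a_4]ᵀ = [[−8], [−12]].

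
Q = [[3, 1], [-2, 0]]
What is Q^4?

[[31, 15], [-30, -14]]

tr Q = 3 and det Q = 2, so the characteristic polynomial is λ² − (3)λ + (2) with roots 2 and 1.
Eigenvectors give P = [[1, 1], [-1, -2]] with P⁻¹ = [[2, 1], [-1, -1]], and Q = P·diag(2, 1)·P⁻¹.
Then Q^4 = P·diag(16, 1)·P⁻¹ = [[16, 1], [-16, -2]] · [[2, 1], [-1, -1]] = [[31, 15], [-30, -14]].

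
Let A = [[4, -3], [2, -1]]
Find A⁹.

tr A = 3 and det A = 2, so the characteristic polynomial is λ² − (3)λ + (2) with roots 1 and 2.
Eigenvectors give P = [[1, 3], [1, 2]] with P⁻¹ = [[-2, 3], [1, -1]], and A = P·diag(1, 2)·P⁻¹.
Then A⁹ = P·diag(1, 512)·P⁻¹ = [[1, 1536], [1, 1024]] · [[-2, 3], [1, -1]] = [[1534, -1533], [1022, -1021]].

[[1534, -1533], [1022, -1021]]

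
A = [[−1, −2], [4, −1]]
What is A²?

[[−7, 4], [−8, −7]]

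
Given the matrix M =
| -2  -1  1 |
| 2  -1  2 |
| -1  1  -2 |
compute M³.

[[12, -11, 21], [22, 3, 2], [-21, 1, -8]]

M² = [[1, 4, -6], [-8, 1, -4], [6, -2, 5]]
M³ = [[12, -11, 21], [22, 3, 2], [-21, 1, -8]]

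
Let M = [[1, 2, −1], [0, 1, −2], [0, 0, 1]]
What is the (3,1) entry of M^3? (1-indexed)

M = I + N where N = [[0, 2, −1], [0, 0, −2], [0, 0, 0]] is strictly upper-triangular, so N^3 = 0.
(I + N)^3 = I + 3·N + 3·N^2 = [[1, 6, −15], [0, 1, −6], [0, 0, 1]].

0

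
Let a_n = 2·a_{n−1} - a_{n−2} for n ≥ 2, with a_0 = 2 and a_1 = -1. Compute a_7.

With companion matrix A = [[2, -1], [1, 0]], [a_n, a_{n−1}]ᵀ = A·[a_{n−1}, a_{n−2}]ᵀ, so [a_7, a_6]ᵀ = A⁶·[a_1, a_0]ᵀ.
A⁶ = [[7, -6], [6, -5]], giving [a_7, a_6]ᵀ = [[-19], [-16]].

-19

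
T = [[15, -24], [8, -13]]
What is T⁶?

[[2913, -4368], [1456, -2183]]

tr T = 2 and det T = -3, so the characteristic polynomial is λ² − (2)λ + (-3) with roots -1 and 3.
Eigenvectors give P = [[-3, 2], [-2, 1]] with P⁻¹ = [[1, -2], [2, -3]], and T = P·diag(-1, 3)·P⁻¹.
Then T⁶ = P·diag(1, 729)·P⁻¹ = [[-3, 1458], [-2, 729]] · [[1, -2], [2, -3]] = [[2913, -4368], [1456, -2183]].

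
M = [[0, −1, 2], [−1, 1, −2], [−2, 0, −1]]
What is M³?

M² = [[−3, −1, 0], [3, 2, −2], [2, 2, −3]]
M³ = [[1, 2, −4], [2, −1, 4], [4, 0, 3]]

[[1, 2, −4], [2, −1, 4], [4, 0, 3]]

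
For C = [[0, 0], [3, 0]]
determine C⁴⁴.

C is strictly triangular, hence nilpotent: C² = 0, so C⁴⁴ = 0.

[[0, 0], [0, 0]]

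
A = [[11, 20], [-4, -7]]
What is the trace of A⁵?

tr A = 4 and det A = 3, so the characteristic polynomial is λ² − (4)λ + (3) with roots 3 and 1.
Eigenvectors give P = [[5, -2], [-2, 1]] with P⁻¹ = [[1, 2], [2, 5]], and A = P·diag(3, 1)·P⁻¹.
Then A⁵ = P·diag(243, 1)·P⁻¹ = [[1215, -2], [-486, 1]] · [[1, 2], [2, 5]] = [[1211, 2420], [-484, -967]].

244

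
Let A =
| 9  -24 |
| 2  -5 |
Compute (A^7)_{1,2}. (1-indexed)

-26232

tr A = 4 and det A = 3, so the characteristic polynomial is λ² − (4)λ + (3) with roots 1 and 3.
Eigenvectors give P = [[-3, -4], [-1, -1]] with P⁻¹ = [[1, -4], [-1, 3]], and A = P·diag(1, 3)·P⁻¹.
Then A^7 = P·diag(1, 2187)·P⁻¹ = [[-3, -8748], [-1, -2187]] · [[1, -4], [-1, 3]] = [[8745, -26232], [2186, -6557]].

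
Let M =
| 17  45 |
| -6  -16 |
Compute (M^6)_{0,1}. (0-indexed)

tr M = 1 and det M = -2, so the characteristic polynomial is λ² − (1)λ + (-2) with roots -1 and 2.
Eigenvectors give P = [[5, 3], [-2, -1]] with P⁻¹ = [[-1, -3], [2, 5]], and M = P·diag(-1, 2)·P⁻¹.
Then M^6 = P·diag(1, 64)·P⁻¹ = [[5, 192], [-2, -64]] · [[-1, -3], [2, 5]] = [[379, 945], [-126, -314]].

945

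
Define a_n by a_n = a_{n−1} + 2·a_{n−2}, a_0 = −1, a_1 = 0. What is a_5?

−10

With companion matrix T = [[1, 2], [1, 0]], [a_n, a_{n−1}]ᵀ = T·[a_{n−1}, a_{n−2}]ᵀ, so [a_5, a_4]ᵀ = T⁴·[a_1, a_0]ᵀ.
T⁴ = [[11, 10], [5, 6]], giving [a_5, a_4]ᵀ = [[−10], [−6]].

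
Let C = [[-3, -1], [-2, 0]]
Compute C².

[[11, 3], [6, 2]]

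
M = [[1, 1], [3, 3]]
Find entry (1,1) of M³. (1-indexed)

M² = [[4, 4], [12, 12]]
M³ = [[16, 16], [48, 48]]

16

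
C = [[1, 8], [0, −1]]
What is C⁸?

[[1, 0], [0, 1]]

C² = I (check: tr C = 0 and det C = −1), so C⁸ = I since 8 is even.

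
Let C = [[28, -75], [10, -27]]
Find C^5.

[[1618, -4125], [550, -1407]]

tr C = 1 and det C = -6, so the characteristic polynomial is λ² − (1)λ + (-6) with roots 3 and -2.
Eigenvectors give P = [[3, 5], [1, 2]] with P⁻¹ = [[2, -5], [-1, 3]], and C = P·diag(3, -2)·P⁻¹.
Then C^5 = P·diag(243, -32)·P⁻¹ = [[729, -160], [243, -64]] · [[2, -5], [-1, 3]] = [[1618, -4125], [550, -1407]].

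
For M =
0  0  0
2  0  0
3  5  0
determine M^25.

M is strictly triangular, hence nilpotent: M^3 = 0, so M^25 = 0.

[[0, 0, 0], [0, 0, 0], [0, 0, 0]]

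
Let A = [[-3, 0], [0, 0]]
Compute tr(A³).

A² = [[9, 0], [0, 0]]
A³ = [[-27, 0], [0, 0]]

-27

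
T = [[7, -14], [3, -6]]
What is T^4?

T² = T (a projection; rank 1, trace 1), so T^4 = T.

[[7, -14], [3, -6]]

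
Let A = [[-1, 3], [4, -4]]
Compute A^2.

[[13, -15], [-20, 28]]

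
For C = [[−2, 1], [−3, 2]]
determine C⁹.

C² = I (check: tr C = 0 and det C = −1), so C⁹ = C since 9 is odd.

[[−2, 1], [−3, 2]]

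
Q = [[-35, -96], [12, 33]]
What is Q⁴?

tr Q = -2 and det Q = -3, so the characteristic polynomial is λ² − (-2)λ + (-3) with roots -3 and 1.
Eigenvectors give P = [[-3, -8], [1, 3]] with P⁻¹ = [[-3, -8], [1, 3]], and Q = P·diag(-3, 1)·P⁻¹.
Then Q⁴ = P·diag(81, 1)·P⁻¹ = [[-243, -8], [81, 3]] · [[-3, -8], [1, 3]] = [[721, 1920], [-240, -639]].

[[721, 1920], [-240, -639]]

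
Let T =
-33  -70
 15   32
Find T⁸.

[[44391, 88270], [-18915, -37574]]

tr T = -1 and det T = -6, so the characteristic polynomial is λ² − (-1)λ + (-6) with roots -3 and 2.
Eigenvectors give P = [[7, 2], [-3, -1]] with P⁻¹ = [[1, 2], [-3, -7]], and T = P·diag(-3, 2)·P⁻¹.
Then T⁸ = P·diag(6561, 256)·P⁻¹ = [[45927, 512], [-19683, -256]] · [[1, 2], [-3, -7]] = [[44391, 88270], [-18915, -37574]].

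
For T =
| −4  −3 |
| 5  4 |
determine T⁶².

[[1, 0], [0, 1]]

T² = I (check: tr T = 0 and det T = −1), so T⁶² = I since 62 is even.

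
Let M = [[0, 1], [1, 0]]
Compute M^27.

[[0, 1], [1, 0]]

M² = I (check: tr M = 0 and det M = -1), so M^27 = M since 27 is odd.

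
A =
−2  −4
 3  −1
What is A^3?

[[52, 20], [−15, 47]]

A^2 = [[−8, 12], [−9, −11]]
A^3 = [[52, 20], [−15, 47]]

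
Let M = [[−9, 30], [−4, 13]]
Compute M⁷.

tr M = 4 and det M = 3, so the characteristic polynomial is λ² − (4)λ + (3) with roots 1 and 3.
Eigenvectors give P = [[3, 5], [1, 2]] with P⁻¹ = [[2, −5], [−1, 3]], and M = P·diag(1, 3)·P⁻¹.
Then M⁷ = P·diag(1, 2187)·P⁻¹ = [[3, 10935], [1, 4374]] · [[2, −5], [−1, 3]] = [[−10929, 32790], [−4372, 13117]].

[[−10929, 32790], [−4372, 13117]]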